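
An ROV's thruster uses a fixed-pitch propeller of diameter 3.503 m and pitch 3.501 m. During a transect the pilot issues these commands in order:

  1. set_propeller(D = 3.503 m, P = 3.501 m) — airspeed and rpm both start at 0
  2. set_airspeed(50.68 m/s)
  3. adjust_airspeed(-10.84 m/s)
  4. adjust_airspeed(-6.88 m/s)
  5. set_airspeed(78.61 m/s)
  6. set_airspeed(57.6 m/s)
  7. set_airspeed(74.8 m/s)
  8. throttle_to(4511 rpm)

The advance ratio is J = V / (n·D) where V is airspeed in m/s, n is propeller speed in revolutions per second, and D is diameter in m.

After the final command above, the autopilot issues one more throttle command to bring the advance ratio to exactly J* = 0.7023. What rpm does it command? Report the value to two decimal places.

set_propeller: D = 3.503 m, P = 3.501 m (p = P/D = 0.999429); state ← (V=0, rpm=0)
set_airspeed(50.68): V ← 50.68 m/s
adjust_airspeed(-10.84): V ← 50.68 -10.84 = 39.84 m/s
adjust_airspeed(-6.88): V ← 39.84 -6.88 = 32.96 m/s
set_airspeed(78.61): V ← 78.61 m/s
set_airspeed(57.6): V ← 57.6 m/s
set_airspeed(74.8): V ← 74.8 m/s
throttle_to(4511): rpm ← 4511
final state: V = 74.8 m/s, rpm = 4511 → n = rpm/60 = 75.183333 rev/s
target J* = 0.7023; solve J* = V/(n·D) for n: n = V/(J*·D) = 74.8/(0.7023 × 3.503) = 30.404565 rev/s
rpm = 60·n = 1824.273891

rpm = 1824.27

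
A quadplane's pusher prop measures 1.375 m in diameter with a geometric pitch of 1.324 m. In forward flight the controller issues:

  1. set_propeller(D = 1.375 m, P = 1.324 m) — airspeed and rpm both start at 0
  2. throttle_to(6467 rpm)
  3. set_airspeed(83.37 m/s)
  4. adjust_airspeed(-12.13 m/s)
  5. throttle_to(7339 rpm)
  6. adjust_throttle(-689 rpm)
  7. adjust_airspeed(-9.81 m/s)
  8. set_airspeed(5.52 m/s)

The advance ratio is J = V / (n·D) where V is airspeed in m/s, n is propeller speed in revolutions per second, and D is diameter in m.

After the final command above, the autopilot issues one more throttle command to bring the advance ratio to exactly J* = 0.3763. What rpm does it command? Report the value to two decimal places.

set_propeller: D = 1.375 m, P = 1.324 m (p = P/D = 0.962909); state ← (V=0, rpm=0)
throttle_to(6467): rpm ← 6467
set_airspeed(83.37): V ← 83.37 m/s
adjust_airspeed(-12.13): V ← 83.37 -12.13 = 71.24 m/s
throttle_to(7339): rpm ← 7339
adjust_throttle(-689): rpm ← 7339 -689 = 6650
adjust_airspeed(-9.81): V ← 71.24 -9.81 = 61.43 m/s
set_airspeed(5.52): V ← 5.52 m/s
final state: V = 5.52 m/s, rpm = 6650 → n = rpm/60 = 110.833333 rev/s
target J* = 0.3763; solve J* = V/(n·D) for n: n = V/(J*·D) = 5.52/(0.3763 × 1.375) = 10.668471 rev/s
rpm = 60·n = 640.108231

rpm = 640.11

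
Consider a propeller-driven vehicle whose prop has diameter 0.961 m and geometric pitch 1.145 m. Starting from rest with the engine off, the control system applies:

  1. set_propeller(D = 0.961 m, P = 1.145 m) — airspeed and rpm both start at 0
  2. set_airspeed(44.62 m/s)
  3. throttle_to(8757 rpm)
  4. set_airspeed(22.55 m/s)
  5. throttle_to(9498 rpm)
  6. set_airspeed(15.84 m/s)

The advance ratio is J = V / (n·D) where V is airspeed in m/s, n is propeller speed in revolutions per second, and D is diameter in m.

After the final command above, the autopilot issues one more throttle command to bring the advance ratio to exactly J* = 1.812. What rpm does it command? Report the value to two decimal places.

rpm = 545.79

set_propeller: D = 0.961 m, P = 1.145 m (p = P/D = 1.191467); state ← (V=0, rpm=0)
set_airspeed(44.62): V ← 44.62 m/s
throttle_to(8757): rpm ← 8757
set_airspeed(22.55): V ← 22.55 m/s
throttle_to(9498): rpm ← 9498
set_airspeed(15.84): V ← 15.84 m/s
final state: V = 15.84 m/s, rpm = 9498 → n = rpm/60 = 158.300000 rev/s
target J* = 1.812; solve J* = V/(n·D) for n: n = V/(J*·D) = 15.84/(1.812 × 0.961) = 9.096485 rev/s
rpm = 60·n = 545.789086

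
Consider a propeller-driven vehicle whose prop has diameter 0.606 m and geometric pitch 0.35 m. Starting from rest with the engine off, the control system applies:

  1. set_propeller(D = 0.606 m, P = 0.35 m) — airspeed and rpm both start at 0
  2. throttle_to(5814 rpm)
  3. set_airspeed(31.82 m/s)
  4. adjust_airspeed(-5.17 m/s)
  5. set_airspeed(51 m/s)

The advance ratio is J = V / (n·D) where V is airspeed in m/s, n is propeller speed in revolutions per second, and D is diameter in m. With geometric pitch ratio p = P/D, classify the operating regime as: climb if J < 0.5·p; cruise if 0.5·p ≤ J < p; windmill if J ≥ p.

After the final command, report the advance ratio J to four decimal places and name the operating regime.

J = 0.8685, regime = windmill

set_propeller: D = 0.606 m, P = 0.35 m (p = P/D = 0.577558); state ← (V=0, rpm=0)
throttle_to(5814): rpm ← 5814
set_airspeed(31.82): V ← 31.82 m/s
adjust_airspeed(-5.17): V ← 31.82 -5.17 = 26.65 m/s
set_airspeed(51): V ← 51 m/s
final state: V = 51 m/s, rpm = 5814 → n = rpm/60 = 96.900000 rev/s
J = V / (n·D) = 51 / (96.900000 × 0.606) = 0.868508
regime bands: climb J<0.2888 | cruise [0.2888, 0.5776) | windmill J≥0.5776
J = 0.8685 → windmill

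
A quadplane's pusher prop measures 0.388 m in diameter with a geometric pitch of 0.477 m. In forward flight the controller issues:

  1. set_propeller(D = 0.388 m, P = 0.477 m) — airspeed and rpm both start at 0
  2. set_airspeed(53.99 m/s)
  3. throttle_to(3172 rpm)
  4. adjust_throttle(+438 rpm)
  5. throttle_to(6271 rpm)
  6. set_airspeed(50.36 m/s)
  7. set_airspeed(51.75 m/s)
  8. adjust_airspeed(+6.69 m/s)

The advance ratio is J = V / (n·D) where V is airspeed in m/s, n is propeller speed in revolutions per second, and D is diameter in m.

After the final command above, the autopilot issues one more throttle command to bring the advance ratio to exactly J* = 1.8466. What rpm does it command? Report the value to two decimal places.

set_propeller: D = 0.388 m, P = 0.477 m (p = P/D = 1.229381); state ← (V=0, rpm=0)
set_airspeed(53.99): V ← 53.99 m/s
throttle_to(3172): rpm ← 3172
adjust_throttle(+438): rpm ← 3172 +438 = 3610
throttle_to(6271): rpm ← 6271
set_airspeed(50.36): V ← 50.36 m/s
set_airspeed(51.75): V ← 51.75 m/s
adjust_airspeed(+6.69): V ← 51.75 +6.69 = 58.44 m/s
final state: V = 58.44 m/s, rpm = 6271 → n = rpm/60 = 104.516667 rev/s
target J* = 1.8466; solve J* = V/(n·D) for n: n = V/(J*·D) = 58.44/(1.8466 × 0.388) = 81.565340 rev/s
rpm = 60·n = 4893.920395

rpm = 4893.92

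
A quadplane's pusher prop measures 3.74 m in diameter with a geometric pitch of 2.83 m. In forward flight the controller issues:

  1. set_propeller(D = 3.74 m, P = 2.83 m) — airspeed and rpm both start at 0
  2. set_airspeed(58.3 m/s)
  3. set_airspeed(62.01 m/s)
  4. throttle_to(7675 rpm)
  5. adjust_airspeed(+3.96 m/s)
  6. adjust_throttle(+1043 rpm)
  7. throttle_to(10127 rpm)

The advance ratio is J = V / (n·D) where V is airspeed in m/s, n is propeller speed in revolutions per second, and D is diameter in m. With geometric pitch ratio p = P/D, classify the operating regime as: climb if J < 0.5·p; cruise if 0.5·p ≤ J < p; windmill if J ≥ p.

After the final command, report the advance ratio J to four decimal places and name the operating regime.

set_propeller: D = 3.74 m, P = 2.83 m (p = P/D = 0.756684); state ← (V=0, rpm=0)
set_airspeed(58.3): V ← 58.3 m/s
set_airspeed(62.01): V ← 62.01 m/s
throttle_to(7675): rpm ← 7675
adjust_airspeed(+3.96): V ← 62.01 +3.96 = 65.97 m/s
adjust_throttle(+1043): rpm ← 7675 +1043 = 8718
throttle_to(10127): rpm ← 10127
final state: V = 65.97 m/s, rpm = 10127 → n = rpm/60 = 168.783333 rev/s
J = V / (n·D) = 65.97 / (168.783333 × 3.74) = 0.104507
regime bands: climb J<0.3783 | cruise [0.3783, 0.7567) | windmill J≥0.7567
J = 0.1045 → climb

J = 0.1045, regime = climb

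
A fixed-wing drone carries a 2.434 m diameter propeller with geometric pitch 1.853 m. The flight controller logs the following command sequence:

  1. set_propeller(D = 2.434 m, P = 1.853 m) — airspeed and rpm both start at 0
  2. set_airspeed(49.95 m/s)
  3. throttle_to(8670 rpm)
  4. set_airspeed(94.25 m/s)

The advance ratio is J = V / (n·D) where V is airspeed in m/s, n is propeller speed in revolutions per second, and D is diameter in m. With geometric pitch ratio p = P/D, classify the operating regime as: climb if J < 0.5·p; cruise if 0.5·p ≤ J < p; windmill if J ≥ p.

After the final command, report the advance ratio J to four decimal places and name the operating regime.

J = 0.2680, regime = climb

set_propeller: D = 2.434 m, P = 1.853 m (p = P/D = 0.761298); state ← (V=0, rpm=0)
set_airspeed(49.95): V ← 49.95 m/s
throttle_to(8670): rpm ← 8670
set_airspeed(94.25): V ← 94.25 m/s
final state: V = 94.25 m/s, rpm = 8670 → n = rpm/60 = 144.500000 rev/s
J = V / (n·D) = 94.25 / (144.500000 × 2.434) = 0.267974
regime bands: climb J<0.3806 | cruise [0.3806, 0.7613) | windmill J≥0.7613
J = 0.2680 → climb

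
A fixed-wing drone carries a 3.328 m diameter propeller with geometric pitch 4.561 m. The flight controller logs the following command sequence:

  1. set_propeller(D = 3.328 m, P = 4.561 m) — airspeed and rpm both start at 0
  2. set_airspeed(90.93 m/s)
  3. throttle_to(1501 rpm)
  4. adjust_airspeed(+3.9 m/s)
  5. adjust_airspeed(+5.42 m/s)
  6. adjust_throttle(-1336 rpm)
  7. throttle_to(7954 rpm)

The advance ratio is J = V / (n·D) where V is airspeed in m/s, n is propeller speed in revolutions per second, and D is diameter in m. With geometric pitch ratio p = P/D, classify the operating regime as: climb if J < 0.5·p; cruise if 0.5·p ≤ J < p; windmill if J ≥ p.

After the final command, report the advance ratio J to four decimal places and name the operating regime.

J = 0.2272, regime = climb

set_propeller: D = 3.328 m, P = 4.561 m (p = P/D = 1.370493); state ← (V=0, rpm=0)
set_airspeed(90.93): V ← 90.93 m/s
throttle_to(1501): rpm ← 1501
adjust_airspeed(+3.9): V ← 90.93 +3.9 = 94.83 m/s
adjust_airspeed(+5.42): V ← 94.83 +5.42 = 100.25 m/s
adjust_throttle(-1336): rpm ← 1501 -1336 = 165
throttle_to(7954): rpm ← 7954
final state: V = 100.25 m/s, rpm = 7954 → n = rpm/60 = 132.566667 rev/s
J = V / (n·D) = 100.25 / (132.566667 × 3.328) = 0.227231
regime bands: climb J<0.6852 | cruise [0.6852, 1.3705) | windmill J≥1.3705
J = 0.2272 → climb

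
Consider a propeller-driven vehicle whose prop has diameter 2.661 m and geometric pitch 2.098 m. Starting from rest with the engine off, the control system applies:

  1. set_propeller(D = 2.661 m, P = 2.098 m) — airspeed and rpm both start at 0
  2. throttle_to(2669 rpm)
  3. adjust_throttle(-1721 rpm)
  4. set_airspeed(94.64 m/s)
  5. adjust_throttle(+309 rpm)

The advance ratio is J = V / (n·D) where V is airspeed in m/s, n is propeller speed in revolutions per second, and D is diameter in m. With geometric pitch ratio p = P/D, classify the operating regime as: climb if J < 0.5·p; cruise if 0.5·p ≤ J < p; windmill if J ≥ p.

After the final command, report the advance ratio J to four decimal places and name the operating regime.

J = 1.6976, regime = windmill

set_propeller: D = 2.661 m, P = 2.098 m (p = P/D = 0.788425); state ← (V=0, rpm=0)
throttle_to(2669): rpm ← 2669
adjust_throttle(-1721): rpm ← 2669 -1721 = 948
set_airspeed(94.64): V ← 94.64 m/s
adjust_throttle(+309): rpm ← 948 +309 = 1257
final state: V = 94.64 m/s, rpm = 1257 → n = rpm/60 = 20.950000 rev/s
J = V / (n·D) = 94.64 / (20.950000 × 2.661) = 1.697641
regime bands: climb J<0.3942 | cruise [0.3942, 0.7884) | windmill J≥0.7884
J = 1.6976 → windmill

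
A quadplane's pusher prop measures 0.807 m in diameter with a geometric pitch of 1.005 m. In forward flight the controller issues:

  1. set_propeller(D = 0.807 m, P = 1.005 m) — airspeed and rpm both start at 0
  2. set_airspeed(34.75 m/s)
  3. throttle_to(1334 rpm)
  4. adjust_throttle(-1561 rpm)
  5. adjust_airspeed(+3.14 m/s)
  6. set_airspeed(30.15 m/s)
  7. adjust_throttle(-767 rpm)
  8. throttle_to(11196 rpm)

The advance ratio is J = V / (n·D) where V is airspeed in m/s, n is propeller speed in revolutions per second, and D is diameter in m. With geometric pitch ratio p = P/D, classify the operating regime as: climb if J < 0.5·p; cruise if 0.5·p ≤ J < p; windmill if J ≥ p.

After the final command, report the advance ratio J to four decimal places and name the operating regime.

set_propeller: D = 0.807 m, P = 1.005 m (p = P/D = 1.245353); state ← (V=0, rpm=0)
set_airspeed(34.75): V ← 34.75 m/s
throttle_to(1334): rpm ← 1334
adjust_throttle(-1561): rpm ← 1334 -1561 = -227
adjust_airspeed(+3.14): V ← 34.75 +3.14 = 37.89 m/s
set_airspeed(30.15): V ← 30.15 m/s
adjust_throttle(-767): rpm ← -227 -767 = -994
throttle_to(11196): rpm ← 11196
final state: V = 30.15 m/s, rpm = 11196 → n = rpm/60 = 186.600000 rev/s
J = V / (n·D) = 30.15 / (186.600000 × 0.807) = 0.200218
regime bands: climb J<0.6227 | cruise [0.6227, 1.2454) | windmill J≥1.2454
J = 0.2002 → climb

J = 0.2002, regime = climb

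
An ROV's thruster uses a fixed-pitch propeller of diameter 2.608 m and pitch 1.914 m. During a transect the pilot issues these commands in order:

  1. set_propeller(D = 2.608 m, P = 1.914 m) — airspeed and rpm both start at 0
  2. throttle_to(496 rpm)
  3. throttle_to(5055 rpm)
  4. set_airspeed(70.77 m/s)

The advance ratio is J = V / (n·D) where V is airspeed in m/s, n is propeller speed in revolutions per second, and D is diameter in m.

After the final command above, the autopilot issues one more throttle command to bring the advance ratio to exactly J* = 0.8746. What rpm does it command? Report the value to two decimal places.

rpm = 1861.59

set_propeller: D = 2.608 m, P = 1.914 m (p = P/D = 0.733896); state ← (V=0, rpm=0)
throttle_to(496): rpm ← 496
throttle_to(5055): rpm ← 5055
set_airspeed(70.77): V ← 70.77 m/s
final state: V = 70.77 m/s, rpm = 5055 → n = rpm/60 = 84.250000 rev/s
target J* = 0.8746; solve J* = V/(n·D) for n: n = V/(J*·D) = 70.77/(0.8746 × 2.608) = 31.026453 rev/s
rpm = 60·n = 1861.587208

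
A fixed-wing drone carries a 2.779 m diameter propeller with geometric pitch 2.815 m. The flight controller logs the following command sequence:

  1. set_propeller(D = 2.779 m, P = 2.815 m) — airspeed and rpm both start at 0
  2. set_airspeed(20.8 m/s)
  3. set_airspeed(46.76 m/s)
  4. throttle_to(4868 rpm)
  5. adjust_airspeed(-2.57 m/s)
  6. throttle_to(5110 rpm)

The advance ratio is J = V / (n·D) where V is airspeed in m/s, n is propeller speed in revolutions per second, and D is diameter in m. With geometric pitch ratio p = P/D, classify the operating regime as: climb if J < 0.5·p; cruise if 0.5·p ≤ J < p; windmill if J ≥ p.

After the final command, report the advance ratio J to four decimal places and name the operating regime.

set_propeller: D = 2.779 m, P = 2.815 m (p = P/D = 1.012954); state ← (V=0, rpm=0)
set_airspeed(20.8): V ← 20.8 m/s
set_airspeed(46.76): V ← 46.76 m/s
throttle_to(4868): rpm ← 4868
adjust_airspeed(-2.57): V ← 46.76 -2.57 = 44.19 m/s
throttle_to(5110): rpm ← 5110
final state: V = 44.19 m/s, rpm = 5110 → n = rpm/60 = 85.166667 rev/s
J = V / (n·D) = 44.19 / (85.166667 × 2.779) = 0.186709
regime bands: climb J<0.5065 | cruise [0.5065, 1.0130) | windmill J≥1.0130
J = 0.1867 → climb

J = 0.1867, regime = climb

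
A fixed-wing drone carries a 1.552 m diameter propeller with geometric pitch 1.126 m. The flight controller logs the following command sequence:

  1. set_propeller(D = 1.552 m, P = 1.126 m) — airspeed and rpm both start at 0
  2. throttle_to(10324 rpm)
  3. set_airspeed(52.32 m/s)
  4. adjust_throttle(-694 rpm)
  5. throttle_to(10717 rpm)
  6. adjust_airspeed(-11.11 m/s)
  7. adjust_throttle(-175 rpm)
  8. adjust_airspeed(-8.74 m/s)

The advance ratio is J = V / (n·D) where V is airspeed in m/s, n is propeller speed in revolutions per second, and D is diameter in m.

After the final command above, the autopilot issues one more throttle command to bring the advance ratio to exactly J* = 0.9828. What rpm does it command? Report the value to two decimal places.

rpm = 1277.25

set_propeller: D = 1.552 m, P = 1.126 m (p = P/D = 0.725515); state ← (V=0, rpm=0)
throttle_to(10324): rpm ← 10324
set_airspeed(52.32): V ← 52.32 m/s
adjust_throttle(-694): rpm ← 10324 -694 = 9630
throttle_to(10717): rpm ← 10717
adjust_airspeed(-11.11): V ← 52.32 -11.11 = 41.21 m/s
adjust_throttle(-175): rpm ← 10717 -175 = 10542
adjust_airspeed(-8.74): V ← 41.21 -8.74 = 32.47 m/s
final state: V = 32.47 m/s, rpm = 10542 → n = rpm/60 = 175.700000 rev/s
target J* = 0.9828; solve J* = V/(n·D) for n: n = V/(J*·D) = 32.47/(0.9828 × 1.552) = 21.287537 rev/s
rpm = 60·n = 1277.252244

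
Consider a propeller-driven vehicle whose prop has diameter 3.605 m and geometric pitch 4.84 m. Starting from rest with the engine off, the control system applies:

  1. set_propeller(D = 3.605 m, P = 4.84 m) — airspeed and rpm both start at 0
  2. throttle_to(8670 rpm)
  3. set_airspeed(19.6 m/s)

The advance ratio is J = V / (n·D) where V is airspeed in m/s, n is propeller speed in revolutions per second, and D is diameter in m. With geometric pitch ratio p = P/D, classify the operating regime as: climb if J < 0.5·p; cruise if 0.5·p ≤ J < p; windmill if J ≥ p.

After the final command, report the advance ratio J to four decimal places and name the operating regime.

set_propeller: D = 3.605 m, P = 4.84 m (p = P/D = 1.342580); state ← (V=0, rpm=0)
throttle_to(8670): rpm ← 8670
set_airspeed(19.6): V ← 19.6 m/s
final state: V = 19.6 m/s, rpm = 8670 → n = rpm/60 = 144.500000 rev/s
J = V / (n·D) = 19.6 / (144.500000 × 3.605) = 0.037626
regime bands: climb J<0.6713 | cruise [0.6713, 1.3426) | windmill J≥1.3426
J = 0.0376 → climb

J = 0.0376, regime = climb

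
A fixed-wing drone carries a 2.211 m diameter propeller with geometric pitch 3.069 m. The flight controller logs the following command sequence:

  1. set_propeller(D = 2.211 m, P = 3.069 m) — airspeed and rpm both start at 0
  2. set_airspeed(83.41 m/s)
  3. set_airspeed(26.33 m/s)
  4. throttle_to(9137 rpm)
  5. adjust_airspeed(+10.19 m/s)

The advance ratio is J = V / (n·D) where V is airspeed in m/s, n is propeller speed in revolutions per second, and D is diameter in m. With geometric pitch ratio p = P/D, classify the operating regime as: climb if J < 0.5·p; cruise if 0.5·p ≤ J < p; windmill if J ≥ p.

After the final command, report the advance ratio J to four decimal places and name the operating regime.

set_propeller: D = 2.211 m, P = 3.069 m (p = P/D = 1.388060); state ← (V=0, rpm=0)
set_airspeed(83.41): V ← 83.41 m/s
set_airspeed(26.33): V ← 26.33 m/s
throttle_to(9137): rpm ← 9137
adjust_airspeed(+10.19): V ← 26.33 +10.19 = 36.52 m/s
final state: V = 36.52 m/s, rpm = 9137 → n = rpm/60 = 152.283333 rev/s
J = V / (n·D) = 36.52 / (152.283333 × 2.211) = 0.108465
regime bands: climb J<0.6940 | cruise [0.6940, 1.3881) | windmill J≥1.3881
J = 0.1085 → climb

J = 0.1085, regime = climb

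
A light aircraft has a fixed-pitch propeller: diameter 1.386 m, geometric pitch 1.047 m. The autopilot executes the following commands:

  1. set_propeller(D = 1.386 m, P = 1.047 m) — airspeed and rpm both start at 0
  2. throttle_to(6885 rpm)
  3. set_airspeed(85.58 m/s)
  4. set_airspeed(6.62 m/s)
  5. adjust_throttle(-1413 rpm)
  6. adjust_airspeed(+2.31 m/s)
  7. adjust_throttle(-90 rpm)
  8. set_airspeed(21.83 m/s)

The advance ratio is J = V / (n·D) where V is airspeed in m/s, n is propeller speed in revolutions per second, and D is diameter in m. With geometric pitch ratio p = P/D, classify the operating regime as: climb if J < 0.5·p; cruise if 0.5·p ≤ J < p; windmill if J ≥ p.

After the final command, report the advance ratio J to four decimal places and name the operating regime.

J = 0.1756, regime = climb

set_propeller: D = 1.386 m, P = 1.047 m (p = P/D = 0.755411); state ← (V=0, rpm=0)
throttle_to(6885): rpm ← 6885
set_airspeed(85.58): V ← 85.58 m/s
set_airspeed(6.62): V ← 6.62 m/s
adjust_throttle(-1413): rpm ← 6885 -1413 = 5472
adjust_airspeed(+2.31): V ← 6.62 +2.31 = 8.93 m/s
adjust_throttle(-90): rpm ← 5472 -90 = 5382
set_airspeed(21.83): V ← 21.83 m/s
final state: V = 21.83 m/s, rpm = 5382 → n = rpm/60 = 89.700000 rev/s
J = V / (n·D) = 21.83 / (89.700000 × 1.386) = 0.175589
regime bands: climb J<0.3777 | cruise [0.3777, 0.7554) | windmill J≥0.7554
J = 0.1756 → climb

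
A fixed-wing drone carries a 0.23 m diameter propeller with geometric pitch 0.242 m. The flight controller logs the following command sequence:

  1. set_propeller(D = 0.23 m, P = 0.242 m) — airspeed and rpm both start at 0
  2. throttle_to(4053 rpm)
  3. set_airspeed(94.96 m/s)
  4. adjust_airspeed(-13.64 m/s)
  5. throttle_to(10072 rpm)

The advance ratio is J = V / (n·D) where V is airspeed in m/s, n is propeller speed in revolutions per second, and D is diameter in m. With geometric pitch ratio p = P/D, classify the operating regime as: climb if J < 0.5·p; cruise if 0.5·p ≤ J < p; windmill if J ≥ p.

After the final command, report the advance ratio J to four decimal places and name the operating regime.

J = 2.1062, regime = windmill

set_propeller: D = 0.23 m, P = 0.242 m (p = P/D = 1.052174); state ← (V=0, rpm=0)
throttle_to(4053): rpm ← 4053
set_airspeed(94.96): V ← 94.96 m/s
adjust_airspeed(-13.64): V ← 94.96 -13.64 = 81.32 m/s
throttle_to(10072): rpm ← 10072
final state: V = 81.32 m/s, rpm = 10072 → n = rpm/60 = 167.866667 rev/s
J = V / (n·D) = 81.32 / (167.866667 × 0.23) = 2.106226
regime bands: climb J<0.5261 | cruise [0.5261, 1.0522) | windmill J≥1.0522
J = 2.1062 → windmill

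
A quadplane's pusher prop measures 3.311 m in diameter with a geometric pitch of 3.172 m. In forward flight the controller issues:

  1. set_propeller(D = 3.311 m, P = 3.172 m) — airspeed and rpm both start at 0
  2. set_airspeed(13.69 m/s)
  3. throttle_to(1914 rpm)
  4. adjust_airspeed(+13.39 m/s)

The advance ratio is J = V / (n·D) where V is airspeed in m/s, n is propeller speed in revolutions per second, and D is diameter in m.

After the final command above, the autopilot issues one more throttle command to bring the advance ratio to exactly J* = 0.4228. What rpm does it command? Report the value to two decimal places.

rpm = 1160.66

set_propeller: D = 3.311 m, P = 3.172 m (p = P/D = 0.958019); state ← (V=0, rpm=0)
set_airspeed(13.69): V ← 13.69 m/s
throttle_to(1914): rpm ← 1914
adjust_airspeed(+13.39): V ← 13.69 +13.39 = 27.08 m/s
final state: V = 27.08 m/s, rpm = 1914 → n = rpm/60 = 31.900000 rev/s
target J* = 0.4228; solve J* = V/(n·D) for n: n = V/(J*·D) = 27.08/(0.4228 × 3.311) = 19.344366 rev/s
rpm = 60·n = 1160.661960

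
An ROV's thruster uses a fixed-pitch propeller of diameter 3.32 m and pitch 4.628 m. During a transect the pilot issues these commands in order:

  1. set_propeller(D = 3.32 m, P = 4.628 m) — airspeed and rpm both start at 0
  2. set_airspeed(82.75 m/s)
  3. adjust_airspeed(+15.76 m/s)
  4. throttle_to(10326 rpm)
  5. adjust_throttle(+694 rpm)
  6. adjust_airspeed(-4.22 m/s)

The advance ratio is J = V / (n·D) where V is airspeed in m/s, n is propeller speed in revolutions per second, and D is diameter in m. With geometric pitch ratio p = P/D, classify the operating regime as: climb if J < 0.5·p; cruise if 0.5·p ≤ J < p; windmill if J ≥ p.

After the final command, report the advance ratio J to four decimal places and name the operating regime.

set_propeller: D = 3.32 m, P = 4.628 m (p = P/D = 1.393976); state ← (V=0, rpm=0)
set_airspeed(82.75): V ← 82.75 m/s
adjust_airspeed(+15.76): V ← 82.75 +15.76 = 98.51 m/s
throttle_to(10326): rpm ← 10326
adjust_throttle(+694): rpm ← 10326 +694 = 11020
adjust_airspeed(-4.22): V ← 98.51 -4.22 = 94.29 m/s
final state: V = 94.29 m/s, rpm = 11020 → n = rpm/60 = 183.666667 rev/s
J = V / (n·D) = 94.29 / (183.666667 × 3.32) = 0.154631
regime bands: climb J<0.6970 | cruise [0.6970, 1.3940) | windmill J≥1.3940
J = 0.1546 → climb

J = 0.1546, regime = climb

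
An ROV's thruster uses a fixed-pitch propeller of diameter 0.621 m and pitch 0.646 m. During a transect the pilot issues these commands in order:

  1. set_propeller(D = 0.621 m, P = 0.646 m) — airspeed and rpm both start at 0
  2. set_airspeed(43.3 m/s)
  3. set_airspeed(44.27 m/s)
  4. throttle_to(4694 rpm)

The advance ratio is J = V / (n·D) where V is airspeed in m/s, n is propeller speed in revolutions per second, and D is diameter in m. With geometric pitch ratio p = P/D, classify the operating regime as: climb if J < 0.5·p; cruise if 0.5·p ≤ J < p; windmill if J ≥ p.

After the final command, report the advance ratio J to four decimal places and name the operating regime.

J = 0.9112, regime = cruise

set_propeller: D = 0.621 m, P = 0.646 m (p = P/D = 1.040258); state ← (V=0, rpm=0)
set_airspeed(43.3): V ← 43.3 m/s
set_airspeed(44.27): V ← 44.27 m/s
throttle_to(4694): rpm ← 4694
final state: V = 44.27 m/s, rpm = 4694 → n = rpm/60 = 78.233333 rev/s
J = V / (n·D) = 44.27 / (78.233333 × 0.621) = 0.911226
regime bands: climb J<0.5201 | cruise [0.5201, 1.0403) | windmill J≥1.0403
J = 0.9112 → cruise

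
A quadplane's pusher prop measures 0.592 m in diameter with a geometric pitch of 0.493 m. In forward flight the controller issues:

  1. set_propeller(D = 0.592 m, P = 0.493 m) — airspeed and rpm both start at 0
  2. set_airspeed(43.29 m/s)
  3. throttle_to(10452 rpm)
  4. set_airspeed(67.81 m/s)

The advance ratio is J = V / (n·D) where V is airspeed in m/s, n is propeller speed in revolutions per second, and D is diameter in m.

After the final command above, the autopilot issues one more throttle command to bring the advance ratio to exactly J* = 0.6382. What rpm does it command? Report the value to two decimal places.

rpm = 10768.78

set_propeller: D = 0.592 m, P = 0.493 m (p = P/D = 0.832770); state ← (V=0, rpm=0)
set_airspeed(43.29): V ← 43.29 m/s
throttle_to(10452): rpm ← 10452
set_airspeed(67.81): V ← 67.81 m/s
final state: V = 67.81 m/s, rpm = 10452 → n = rpm/60 = 174.200000 rev/s
target J* = 0.6382; solve J* = V/(n·D) for n: n = V/(J*·D) = 67.81/(0.6382 × 0.592) = 179.479660 rev/s
rpm = 60·n = 10768.779591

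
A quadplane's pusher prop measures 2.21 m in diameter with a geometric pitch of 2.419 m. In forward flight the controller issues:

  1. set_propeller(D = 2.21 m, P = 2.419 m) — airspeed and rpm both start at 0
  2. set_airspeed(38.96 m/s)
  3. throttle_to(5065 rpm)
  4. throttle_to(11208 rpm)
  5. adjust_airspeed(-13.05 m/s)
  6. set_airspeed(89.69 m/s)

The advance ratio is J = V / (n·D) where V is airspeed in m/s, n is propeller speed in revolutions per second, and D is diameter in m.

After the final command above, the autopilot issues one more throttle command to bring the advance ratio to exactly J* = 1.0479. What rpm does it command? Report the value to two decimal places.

rpm = 2323.72

set_propeller: D = 2.21 m, P = 2.419 m (p = P/D = 1.094570); state ← (V=0, rpm=0)
set_airspeed(38.96): V ← 38.96 m/s
throttle_to(5065): rpm ← 5065
throttle_to(11208): rpm ← 11208
adjust_airspeed(-13.05): V ← 38.96 -13.05 = 25.91 m/s
set_airspeed(89.69): V ← 89.69 m/s
final state: V = 89.69 m/s, rpm = 11208 → n = rpm/60 = 186.800000 rev/s
target J* = 1.0479; solve J* = V/(n·D) for n: n = V/(J*·D) = 89.69/(1.0479 × 2.21) = 38.728610 rev/s
rpm = 60·n = 2323.716599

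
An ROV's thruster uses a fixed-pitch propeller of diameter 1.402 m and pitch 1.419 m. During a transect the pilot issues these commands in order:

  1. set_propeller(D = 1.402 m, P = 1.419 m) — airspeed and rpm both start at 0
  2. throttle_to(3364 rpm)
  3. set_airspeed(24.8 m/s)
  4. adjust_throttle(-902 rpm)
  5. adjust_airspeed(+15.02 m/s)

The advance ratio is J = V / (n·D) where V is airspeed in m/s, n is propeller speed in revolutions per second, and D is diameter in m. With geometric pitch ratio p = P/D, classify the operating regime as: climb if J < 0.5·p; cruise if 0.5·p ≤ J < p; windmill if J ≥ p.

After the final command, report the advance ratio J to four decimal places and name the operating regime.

set_propeller: D = 1.402 m, P = 1.419 m (p = P/D = 1.012126); state ← (V=0, rpm=0)
throttle_to(3364): rpm ← 3364
set_airspeed(24.8): V ← 24.8 m/s
adjust_throttle(-902): rpm ← 3364 -902 = 2462
adjust_airspeed(+15.02): V ← 24.8 +15.02 = 39.82 m/s
final state: V = 39.82 m/s, rpm = 2462 → n = rpm/60 = 41.033333 rev/s
J = V / (n·D) = 39.82 / (41.033333 × 1.402) = 0.692176
regime bands: climb J<0.5061 | cruise [0.5061, 1.0121) | windmill J≥1.0121
J = 0.6922 → cruise

J = 0.6922, regime = cruise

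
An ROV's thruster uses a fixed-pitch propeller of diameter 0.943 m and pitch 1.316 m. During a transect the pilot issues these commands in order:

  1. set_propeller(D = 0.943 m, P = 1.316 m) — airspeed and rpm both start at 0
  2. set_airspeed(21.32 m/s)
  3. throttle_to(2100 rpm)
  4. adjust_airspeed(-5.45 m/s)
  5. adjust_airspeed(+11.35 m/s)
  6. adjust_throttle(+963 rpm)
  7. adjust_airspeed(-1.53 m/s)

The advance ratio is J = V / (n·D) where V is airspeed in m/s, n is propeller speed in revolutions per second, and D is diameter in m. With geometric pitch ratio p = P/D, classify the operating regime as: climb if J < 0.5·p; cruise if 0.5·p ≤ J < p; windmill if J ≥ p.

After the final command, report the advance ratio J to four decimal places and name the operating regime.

J = 0.5337, regime = climb

set_propeller: D = 0.943 m, P = 1.316 m (p = P/D = 1.395546); state ← (V=0, rpm=0)
set_airspeed(21.32): V ← 21.32 m/s
throttle_to(2100): rpm ← 2100
adjust_airspeed(-5.45): V ← 21.32 -5.45 = 15.87 m/s
adjust_airspeed(+11.35): V ← 15.87 +11.35 = 27.22 m/s
adjust_throttle(+963): rpm ← 2100 +963 = 3063
adjust_airspeed(-1.53): V ← 27.22 -1.53 = 25.69 m/s
final state: V = 25.69 m/s, rpm = 3063 → n = rpm/60 = 51.050000 rev/s
J = V / (n·D) = 25.69 / (51.050000 × 0.943) = 0.533650
regime bands: climb J<0.6978 | cruise [0.6978, 1.3955) | windmill J≥1.3955
J = 0.5337 → climb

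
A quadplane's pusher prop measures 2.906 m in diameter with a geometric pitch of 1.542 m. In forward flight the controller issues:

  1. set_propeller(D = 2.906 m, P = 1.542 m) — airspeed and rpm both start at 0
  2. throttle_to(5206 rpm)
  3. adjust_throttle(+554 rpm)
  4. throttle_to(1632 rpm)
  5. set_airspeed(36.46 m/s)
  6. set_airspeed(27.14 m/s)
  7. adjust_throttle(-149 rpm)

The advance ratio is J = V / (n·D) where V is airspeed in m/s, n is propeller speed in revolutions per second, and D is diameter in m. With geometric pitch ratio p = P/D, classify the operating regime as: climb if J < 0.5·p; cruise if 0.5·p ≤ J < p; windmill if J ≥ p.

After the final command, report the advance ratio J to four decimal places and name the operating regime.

J = 0.3779, regime = cruise

set_propeller: D = 2.906 m, P = 1.542 m (p = P/D = 0.530626); state ← (V=0, rpm=0)
throttle_to(5206): rpm ← 5206
adjust_throttle(+554): rpm ← 5206 +554 = 5760
throttle_to(1632): rpm ← 1632
set_airspeed(36.46): V ← 36.46 m/s
set_airspeed(27.14): V ← 27.14 m/s
adjust_throttle(-149): rpm ← 1632 -149 = 1483
final state: V = 27.14 m/s, rpm = 1483 → n = rpm/60 = 24.716667 rev/s
J = V / (n·D) = 27.14 / (24.716667 × 2.906) = 0.377854
regime bands: climb J<0.2653 | cruise [0.2653, 0.5306) | windmill J≥0.5306
J = 0.3779 → cruise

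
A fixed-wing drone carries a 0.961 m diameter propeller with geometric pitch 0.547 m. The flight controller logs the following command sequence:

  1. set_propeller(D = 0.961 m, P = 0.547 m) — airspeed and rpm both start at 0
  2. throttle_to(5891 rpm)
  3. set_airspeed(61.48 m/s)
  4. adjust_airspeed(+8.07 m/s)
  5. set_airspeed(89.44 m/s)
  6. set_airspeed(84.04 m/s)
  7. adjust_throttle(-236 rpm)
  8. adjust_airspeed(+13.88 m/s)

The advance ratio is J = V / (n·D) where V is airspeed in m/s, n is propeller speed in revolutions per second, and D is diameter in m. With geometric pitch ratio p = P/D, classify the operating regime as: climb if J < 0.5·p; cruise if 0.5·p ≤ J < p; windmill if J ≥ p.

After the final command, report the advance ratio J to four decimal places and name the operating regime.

J = 1.0811, regime = windmill

set_propeller: D = 0.961 m, P = 0.547 m (p = P/D = 0.569199); state ← (V=0, rpm=0)
throttle_to(5891): rpm ← 5891
set_airspeed(61.48): V ← 61.48 m/s
adjust_airspeed(+8.07): V ← 61.48 +8.07 = 69.55 m/s
set_airspeed(89.44): V ← 89.44 m/s
set_airspeed(84.04): V ← 84.04 m/s
adjust_throttle(-236): rpm ← 5891 -236 = 5655
adjust_airspeed(+13.88): V ← 84.04 +13.88 = 97.92 m/s
final state: V = 97.92 m/s, rpm = 5655 → n = rpm/60 = 94.250000 rev/s
J = V / (n·D) = 97.92 / (94.250000 × 0.961) = 1.081102
regime bands: climb J<0.2846 | cruise [0.2846, 0.5692) | windmill J≥0.5692
J = 1.0811 → windmill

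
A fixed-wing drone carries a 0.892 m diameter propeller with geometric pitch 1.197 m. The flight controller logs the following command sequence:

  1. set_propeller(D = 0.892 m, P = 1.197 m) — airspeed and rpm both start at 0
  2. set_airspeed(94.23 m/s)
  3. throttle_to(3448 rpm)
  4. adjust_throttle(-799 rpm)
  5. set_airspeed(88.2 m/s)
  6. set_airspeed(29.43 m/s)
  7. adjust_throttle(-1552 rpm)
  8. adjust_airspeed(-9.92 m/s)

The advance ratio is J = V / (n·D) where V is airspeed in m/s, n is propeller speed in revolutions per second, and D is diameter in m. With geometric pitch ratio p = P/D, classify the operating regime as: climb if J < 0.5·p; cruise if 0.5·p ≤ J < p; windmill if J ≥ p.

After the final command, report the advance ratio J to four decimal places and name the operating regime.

J = 1.1963, regime = cruise

set_propeller: D = 0.892 m, P = 1.197 m (p = P/D = 1.341928); state ← (V=0, rpm=0)
set_airspeed(94.23): V ← 94.23 m/s
throttle_to(3448): rpm ← 3448
adjust_throttle(-799): rpm ← 3448 -799 = 2649
set_airspeed(88.2): V ← 88.2 m/s
set_airspeed(29.43): V ← 29.43 m/s
adjust_throttle(-1552): rpm ← 2649 -1552 = 1097
adjust_airspeed(-9.92): V ← 29.43 -9.92 = 19.51 m/s
final state: V = 19.51 m/s, rpm = 1097 → n = rpm/60 = 18.283333 rev/s
J = V / (n·D) = 19.51 / (18.283333 × 0.892) = 1.196292
regime bands: climb J<0.6710 | cruise [0.6710, 1.3419) | windmill J≥1.3419
J = 1.1963 → cruise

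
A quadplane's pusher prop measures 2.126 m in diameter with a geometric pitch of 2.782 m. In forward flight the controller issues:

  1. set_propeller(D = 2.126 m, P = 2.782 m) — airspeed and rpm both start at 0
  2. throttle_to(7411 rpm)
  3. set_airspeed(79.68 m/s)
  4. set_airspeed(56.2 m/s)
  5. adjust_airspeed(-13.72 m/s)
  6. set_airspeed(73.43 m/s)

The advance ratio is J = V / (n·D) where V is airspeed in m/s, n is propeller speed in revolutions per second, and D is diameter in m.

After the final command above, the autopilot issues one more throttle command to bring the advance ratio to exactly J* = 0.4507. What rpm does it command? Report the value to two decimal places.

set_propeller: D = 2.126 m, P = 2.782 m (p = P/D = 1.308561); state ← (V=0, rpm=0)
throttle_to(7411): rpm ← 7411
set_airspeed(79.68): V ← 79.68 m/s
set_airspeed(56.2): V ← 56.2 m/s
adjust_airspeed(-13.72): V ← 56.2 -13.72 = 42.48 m/s
set_airspeed(73.43): V ← 73.43 m/s
final state: V = 73.43 m/s, rpm = 7411 → n = rpm/60 = 123.516667 rev/s
target J* = 0.4507; solve J* = V/(n·D) for n: n = V/(J*·D) = 73.43/(0.4507 × 2.126) = 76.634214 rev/s
rpm = 60·n = 4598.052867

rpm = 4598.05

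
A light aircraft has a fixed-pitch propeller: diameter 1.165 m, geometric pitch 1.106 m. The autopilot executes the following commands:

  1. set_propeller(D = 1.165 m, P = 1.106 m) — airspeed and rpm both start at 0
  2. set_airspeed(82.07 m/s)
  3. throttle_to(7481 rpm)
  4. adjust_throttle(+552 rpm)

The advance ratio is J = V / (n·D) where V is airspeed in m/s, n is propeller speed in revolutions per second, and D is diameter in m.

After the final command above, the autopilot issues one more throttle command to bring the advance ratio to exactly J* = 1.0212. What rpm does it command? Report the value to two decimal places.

set_propeller: D = 1.165 m, P = 1.106 m (p = P/D = 0.949356); state ← (V=0, rpm=0)
set_airspeed(82.07): V ← 82.07 m/s
throttle_to(7481): rpm ← 7481
adjust_throttle(+552): rpm ← 7481 +552 = 8033
final state: V = 82.07 m/s, rpm = 8033 → n = rpm/60 = 133.883333 rev/s
target J* = 1.0212; solve J* = V/(n·D) for n: n = V/(J*·D) = 82.07/(1.0212 × 1.165) = 68.983893 rev/s
rpm = 60·n = 4139.033603

rpm = 4139.03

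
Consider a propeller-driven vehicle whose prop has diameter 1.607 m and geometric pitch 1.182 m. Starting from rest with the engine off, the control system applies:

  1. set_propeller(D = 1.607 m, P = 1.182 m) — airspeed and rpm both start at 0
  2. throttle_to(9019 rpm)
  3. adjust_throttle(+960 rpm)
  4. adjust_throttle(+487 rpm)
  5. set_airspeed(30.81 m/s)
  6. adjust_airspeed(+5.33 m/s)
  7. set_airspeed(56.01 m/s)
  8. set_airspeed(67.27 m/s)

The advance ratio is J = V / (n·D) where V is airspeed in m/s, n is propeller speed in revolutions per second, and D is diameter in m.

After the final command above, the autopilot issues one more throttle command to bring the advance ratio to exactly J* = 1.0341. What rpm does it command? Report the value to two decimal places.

set_propeller: D = 1.607 m, P = 1.182 m (p = P/D = 0.735532); state ← (V=0, rpm=0)
throttle_to(9019): rpm ← 9019
adjust_throttle(+960): rpm ← 9019 +960 = 9979
adjust_throttle(+487): rpm ← 9979 +487 = 10466
set_airspeed(30.81): V ← 30.81 m/s
adjust_airspeed(+5.33): V ← 30.81 +5.33 = 36.14 m/s
set_airspeed(56.01): V ← 56.01 m/s
set_airspeed(67.27): V ← 67.27 m/s
final state: V = 67.27 m/s, rpm = 10466 → n = rpm/60 = 174.433333 rev/s
target J* = 1.0341; solve J* = V/(n·D) for n: n = V/(J*·D) = 67.27/(1.0341 × 1.607) = 40.480234 rev/s
rpm = 60·n = 2428.814031

rpm = 2428.81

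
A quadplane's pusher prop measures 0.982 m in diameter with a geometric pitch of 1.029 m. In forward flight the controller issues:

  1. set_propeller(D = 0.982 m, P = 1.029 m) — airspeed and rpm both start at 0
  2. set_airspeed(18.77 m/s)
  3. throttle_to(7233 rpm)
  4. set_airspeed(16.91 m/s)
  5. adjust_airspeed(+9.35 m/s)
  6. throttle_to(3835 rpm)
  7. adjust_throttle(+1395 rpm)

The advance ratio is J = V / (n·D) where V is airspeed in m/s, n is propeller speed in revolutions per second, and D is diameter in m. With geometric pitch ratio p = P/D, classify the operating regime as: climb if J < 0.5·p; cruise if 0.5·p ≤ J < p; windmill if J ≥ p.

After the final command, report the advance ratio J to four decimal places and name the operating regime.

J = 0.3068, regime = climb

set_propeller: D = 0.982 m, P = 1.029 m (p = P/D = 1.047862); state ← (V=0, rpm=0)
set_airspeed(18.77): V ← 18.77 m/s
throttle_to(7233): rpm ← 7233
set_airspeed(16.91): V ← 16.91 m/s
adjust_airspeed(+9.35): V ← 16.91 +9.35 = 26.26 m/s
throttle_to(3835): rpm ← 3835
adjust_throttle(+1395): rpm ← 3835 +1395 = 5230
final state: V = 26.26 m/s, rpm = 5230 → n = rpm/60 = 87.166667 rev/s
J = V / (n·D) = 26.26 / (87.166667 × 0.982) = 0.306784
regime bands: climb J<0.5239 | cruise [0.5239, 1.0479) | windmill J≥1.0479
J = 0.3068 → climb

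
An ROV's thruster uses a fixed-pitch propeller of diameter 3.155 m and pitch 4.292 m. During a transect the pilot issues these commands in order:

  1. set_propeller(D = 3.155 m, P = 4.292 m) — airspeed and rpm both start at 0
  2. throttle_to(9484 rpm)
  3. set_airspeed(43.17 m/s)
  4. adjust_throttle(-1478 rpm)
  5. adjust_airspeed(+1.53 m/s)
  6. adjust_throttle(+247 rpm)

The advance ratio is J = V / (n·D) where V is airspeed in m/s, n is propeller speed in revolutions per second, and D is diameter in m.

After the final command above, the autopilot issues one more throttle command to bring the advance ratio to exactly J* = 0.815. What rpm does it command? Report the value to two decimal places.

set_propeller: D = 3.155 m, P = 4.292 m (p = P/D = 1.360380); state ← (V=0, rpm=0)
throttle_to(9484): rpm ← 9484
set_airspeed(43.17): V ← 43.17 m/s
adjust_throttle(-1478): rpm ← 9484 -1478 = 8006
adjust_airspeed(+1.53): V ← 43.17 +1.53 = 44.7 m/s
adjust_throttle(+247): rpm ← 8006 +247 = 8253
final state: V = 44.7 m/s, rpm = 8253 → n = rpm/60 = 137.550000 rev/s
target J* = 0.815; solve J* = V/(n·D) for n: n = V/(J*·D) = 44.7/(0.815 × 3.155) = 17.384034 rev/s
rpm = 60·n = 1043.042011

rpm = 1043.04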